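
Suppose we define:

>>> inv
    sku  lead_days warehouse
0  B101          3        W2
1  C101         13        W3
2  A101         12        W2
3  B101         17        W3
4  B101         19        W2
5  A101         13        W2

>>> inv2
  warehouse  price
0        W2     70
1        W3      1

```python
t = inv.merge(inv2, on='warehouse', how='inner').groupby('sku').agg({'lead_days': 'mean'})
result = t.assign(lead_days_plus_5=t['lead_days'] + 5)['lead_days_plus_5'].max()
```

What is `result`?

18.0

merge on 'warehouse' (how='inner') → 6 rows:
    sku  lead_days warehouse  price
0  B101          3        W2     70
1  C101         13        W3      1
2  A101         12        W2     70
3  B101         17        W3      1
4  B101         19        W2     70
5  A101         13        W2     70
group by sku, mean of lead_days:
      lead_days
sku            
A101       12.5
B101       13.0
C101       13.0
add column lead_days_plus_5 = t['lead_days'] + 5:
      lead_days  lead_days_plus_5
sku                              
A101       12.5              17.5
B101       13.0              18.0
C101       13.0              18.0
So max() = 18.0.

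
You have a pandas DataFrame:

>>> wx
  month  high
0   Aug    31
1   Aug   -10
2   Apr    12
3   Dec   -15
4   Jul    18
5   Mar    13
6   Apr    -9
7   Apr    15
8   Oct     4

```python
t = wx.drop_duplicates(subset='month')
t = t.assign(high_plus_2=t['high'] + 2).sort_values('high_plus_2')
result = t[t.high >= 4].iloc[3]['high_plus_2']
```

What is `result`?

20

drop duplicate month (keep=first):
  month  high
0   Aug    31
2   Apr    12
3   Dec   -15
4   Jul    18
5   Mar    13
8   Oct     4
add column high_plus_2 = t['high'] + 2:
  month  high  high_plus_2
0   Aug    31           33
2   Apr    12           14
3   Dec   -15          -13
4   Jul    18           20
5   Mar    13           15
8   Oct     4            6
sort by high_plus_2:
  month  high  high_plus_2
3   Dec   -15          -13
8   Oct     4            6
2   Apr    12           14
5   Mar    13           15
4   Jul    18           20
0   Aug    31           33
filter rows where high >= 4:
  month  high  high_plus_2
8   Oct     4            6
2   Apr    12           14
5   Mar    13           15
4   Jul    18           20
0   Aug    31           33
value at position 3, column 'high_plus_2' → 20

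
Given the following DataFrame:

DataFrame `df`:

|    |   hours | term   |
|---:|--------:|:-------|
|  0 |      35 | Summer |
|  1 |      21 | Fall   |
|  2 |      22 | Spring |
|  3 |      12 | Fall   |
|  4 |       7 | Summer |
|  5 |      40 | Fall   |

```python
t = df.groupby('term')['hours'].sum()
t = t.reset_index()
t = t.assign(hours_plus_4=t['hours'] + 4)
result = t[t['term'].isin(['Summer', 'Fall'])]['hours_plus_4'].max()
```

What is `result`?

group by term, sum of hours:
term
Fall      73
Spring    22
Summer    42
Name: hours, dtype: int64
reset_index():
     term  hours
0    Fall     73
1  Spring     22
2  Summer     42
add column hours_plus_4 = t['hours'] + 4:
     term  hours  hours_plus_4
0    Fall     73            77
1  Spring     22            26
2  Summer     42            46
filter rows where term in ['Summer', 'Fall']:
     term  hours  hours_plus_4
0    Fall     73            77
2  Summer     42            46
The max of column 'hours_plus_4' is 77.

77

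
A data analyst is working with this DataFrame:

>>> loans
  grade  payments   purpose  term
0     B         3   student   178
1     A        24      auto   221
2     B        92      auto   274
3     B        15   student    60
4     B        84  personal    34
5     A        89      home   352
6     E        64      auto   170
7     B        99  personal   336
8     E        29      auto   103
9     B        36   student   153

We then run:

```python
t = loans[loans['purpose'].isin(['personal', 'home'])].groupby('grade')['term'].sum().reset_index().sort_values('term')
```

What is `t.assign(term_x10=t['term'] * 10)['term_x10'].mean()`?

filter rows where purpose in ['personal', 'home']:
  grade  payments   purpose  term
4     B        84  personal    34
5     A        89      home   352
7     B        99  personal   336
group by grade, sum of term:
grade
A    352
B    370
Name: term, dtype: int64
reset_index():
  grade  term
0     A   352
1     B   370
sort by term:
  grade  term
0     A   352
1     B   370
add column term_x10 = t['term'] * 10:
  grade  term  term_x10
0     A   352      3520
1     B   370      3700
Taking the mean of column 'term_x10' gives 3610.0.

3610.0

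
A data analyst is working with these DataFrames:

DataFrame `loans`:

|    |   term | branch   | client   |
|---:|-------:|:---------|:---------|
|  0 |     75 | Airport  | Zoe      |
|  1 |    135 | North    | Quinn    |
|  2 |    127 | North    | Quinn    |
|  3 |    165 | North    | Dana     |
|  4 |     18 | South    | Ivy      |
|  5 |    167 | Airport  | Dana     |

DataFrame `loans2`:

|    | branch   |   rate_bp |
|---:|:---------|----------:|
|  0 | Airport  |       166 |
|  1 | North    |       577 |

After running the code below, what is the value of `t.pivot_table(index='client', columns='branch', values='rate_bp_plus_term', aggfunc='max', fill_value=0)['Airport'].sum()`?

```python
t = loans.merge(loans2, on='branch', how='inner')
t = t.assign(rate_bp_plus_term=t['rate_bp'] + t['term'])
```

574

merge on 'branch' (how='inner') → 5 rows:
   term   branch client  rate_bp
0    75  Airport    Zoe      166
1   135    North  Quinn      577
2   127    North  Quinn      577
3   165    North   Dana      577
4   167  Airport   Dana      166
add column rate_bp_plus_term = t['rate_bp'] + t['term']:
   term   branch client  rate_bp  rate_bp_plus_term
0    75  Airport    Zoe      166                241
1   135    North  Quinn      577                712
2   127    North  Quinn      577                704
3   165    North   Dana      577                742
4   167  Airport   Dana      166                333
pivot: rows=client, cols=branch, max(rate_bp_plus_term):
branch  Airport  North
client                
Dana        333    742
Quinn         0    712
Zoe         241      0
Hence 574.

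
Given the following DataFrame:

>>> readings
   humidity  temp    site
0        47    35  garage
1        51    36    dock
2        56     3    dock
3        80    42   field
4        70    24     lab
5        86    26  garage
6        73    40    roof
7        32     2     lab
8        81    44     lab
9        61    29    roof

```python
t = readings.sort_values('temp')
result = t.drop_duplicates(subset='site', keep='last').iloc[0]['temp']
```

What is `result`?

sort by temp:
   humidity  temp    site
7        32     2     lab
2        56     3    dock
4        70    24     lab
5        86    26  garage
9        61    29    roof
0        47    35  garage
1        51    36    dock
6        73    40    roof
3        80    42   field
8        81    44     lab
drop duplicate site (keep=last):
   humidity  temp    site
0        47    35  garage
1        51    36    dock
6        73    40    roof
3        80    42   field
8        81    44     lab

35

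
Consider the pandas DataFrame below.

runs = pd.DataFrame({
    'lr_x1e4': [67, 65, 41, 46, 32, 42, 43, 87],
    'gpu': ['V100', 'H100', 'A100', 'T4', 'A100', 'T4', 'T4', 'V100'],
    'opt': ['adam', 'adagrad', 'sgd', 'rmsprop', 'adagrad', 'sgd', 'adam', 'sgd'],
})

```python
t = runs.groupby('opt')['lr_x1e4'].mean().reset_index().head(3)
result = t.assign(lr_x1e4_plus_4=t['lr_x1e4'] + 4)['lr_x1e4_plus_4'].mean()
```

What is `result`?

group by opt, mean of lr_x1e4:
opt
adagrad    48.500000
adam       55.000000
rmsprop    46.000000
sgd        56.666667
Name: lr_x1e4, dtype: float64
reset_index():
       opt    lr_x1e4
0  adagrad  48.500000
1     adam  55.000000
2  rmsprop  46.000000
3      sgd  56.666667
take first 3 rows:
       opt  lr_x1e4
0  adagrad     48.5
1     adam     55.0
2  rmsprop     46.0
add column lr_x1e4_plus_4 = t['lr_x1e4'] + 4:
       opt  lr_x1e4  lr_x1e4_plus_4
0  adagrad     48.5            52.5
1     adam     55.0            59.0
2  rmsprop     46.0            50.0
Taking the mean of column 'lr_x1e4_plus_4' gives 53.8333333333.

53.8333333333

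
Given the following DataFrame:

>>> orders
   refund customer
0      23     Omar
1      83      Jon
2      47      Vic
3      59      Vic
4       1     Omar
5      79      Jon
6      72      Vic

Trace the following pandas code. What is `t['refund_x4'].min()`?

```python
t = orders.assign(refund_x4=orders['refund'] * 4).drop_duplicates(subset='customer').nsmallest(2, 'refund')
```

92

add column refund_x4 = orders['refund'] * 4:
   refund customer  refund_x4
0      23     Omar         92
1      83      Jon        332
2      47      Vic        188
3      59      Vic        236
4       1     Omar          4
5      79      Jon        316
6      72      Vic        288
drop duplicate customer (keep=first):
   refund customer  refund_x4
0      23     Omar         92
1      83      Jon        332
2      47      Vic        188
take 2 rows with smallest refund:
   refund customer  refund_x4
0      23     Omar         92
2      47      Vic        188
So min() = 92.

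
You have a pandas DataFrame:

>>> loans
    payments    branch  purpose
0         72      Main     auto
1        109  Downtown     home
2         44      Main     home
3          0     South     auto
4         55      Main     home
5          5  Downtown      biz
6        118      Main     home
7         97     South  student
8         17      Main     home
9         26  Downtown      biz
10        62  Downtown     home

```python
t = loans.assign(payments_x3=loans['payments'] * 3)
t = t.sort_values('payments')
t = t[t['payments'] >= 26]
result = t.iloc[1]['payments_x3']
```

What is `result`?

add column payments_x3 = loans['payments'] * 3:
    payments    branch  purpose  payments_x3
0         72      Main     auto          216
1        109  Downtown     home          327
2         44      Main     home          132
3          0     South     auto            0
4         55      Main     home          165
5          5  Downtown      biz           15
6        118      Main     home          354
7         97     South  student          291
8         17      Main     home           51
9         26  Downtown      biz           78
10        62  Downtown     home          186
sort by payments:
    payments    branch  purpose  payments_x3
3          0     South     auto            0
5          5  Downtown      biz           15
8         17      Main     home           51
9         26  Downtown      biz           78
2         44      Main     home          132
4         55      Main     home          165
10        62  Downtown     home          186
0         72      Main     auto          216
7         97     South  student          291
1        109  Downtown     home          327
6        118      Main     home          354
filter rows where payments >= 26:
    payments    branch  purpose  payments_x3
9         26  Downtown      biz           78
2         44      Main     home          132
4         55      Main     home          165
10        62  Downtown     home          186
0         72      Main     auto          216
7         97     South  student          291
1        109  Downtown     home          327
6        118      Main     home          354
The value at position 1, column 'payments_x3' is 132.

132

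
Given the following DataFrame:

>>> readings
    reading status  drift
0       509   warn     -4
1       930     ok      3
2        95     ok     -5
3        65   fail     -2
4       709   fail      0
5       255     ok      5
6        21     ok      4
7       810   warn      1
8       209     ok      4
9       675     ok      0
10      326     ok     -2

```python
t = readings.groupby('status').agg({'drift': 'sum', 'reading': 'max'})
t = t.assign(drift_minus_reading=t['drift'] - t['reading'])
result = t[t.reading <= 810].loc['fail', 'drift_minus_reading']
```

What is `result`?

-711

group by status: sum(drift), max(reading):
        drift  reading
status                
fail       -2      709
ok          9      930
warn       -3      810
add column drift_minus_reading = t['drift'] - t['reading']:
        drift  reading  drift_minus_reading
status                                     
fail       -2      709                 -711
ok          9      930                 -921
warn       -3      810                 -813
filter rows where reading <= 810:
        drift  reading  drift_minus_reading
status                                     
fail       -2      709                 -711
warn       -3      810                 -813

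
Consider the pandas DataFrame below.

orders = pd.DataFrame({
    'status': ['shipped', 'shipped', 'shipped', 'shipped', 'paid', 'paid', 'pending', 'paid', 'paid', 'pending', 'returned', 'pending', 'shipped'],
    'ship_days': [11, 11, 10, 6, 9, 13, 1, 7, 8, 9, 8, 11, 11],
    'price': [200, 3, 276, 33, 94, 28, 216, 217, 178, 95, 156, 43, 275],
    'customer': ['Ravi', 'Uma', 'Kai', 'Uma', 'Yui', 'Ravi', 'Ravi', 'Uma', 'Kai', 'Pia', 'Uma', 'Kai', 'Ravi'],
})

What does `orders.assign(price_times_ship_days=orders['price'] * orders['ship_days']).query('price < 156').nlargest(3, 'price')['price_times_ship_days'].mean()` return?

724.666666667

add column price_times_ship_days = orders['price'] * orders['ship_days']:
      status  ship_days  price customer  price_times_ship_days
0    shipped         11    200     Ravi                   2200
1    shipped         11      3      Uma                     33
2    shipped         10    276      Kai                   2760
3    shipped          6     33      Uma                    198
4       paid          9     94      Yui                    846
5       paid         13     28     Ravi                    364
6    pending          1    216     Ravi                    216
7       paid          7    217      Uma                   1519
8       paid          8    178      Kai                   1424
9    pending          9     95      Pia                    855
10  returned          8    156      Uma                   1248
11   pending         11     43      Kai                    473
12   shipped         11    275     Ravi                   3025
filter rows where price < 156:
     status  ship_days  price customer  price_times_ship_days
1   shipped         11      3      Uma                     33
3   shipped          6     33      Uma                    198
4      paid          9     94      Yui                    846
5      paid         13     28     Ravi                    364
9   pending          9     95      Pia                    855
11  pending         11     43      Kai                    473
take 3 rows with largest price:
     status  ship_days  price customer  price_times_ship_days
9   pending          9     95      Pia                    855
4      paid          9     94      Yui                    846
11  pending         11     43      Kai                    473
Hence 724.666666667.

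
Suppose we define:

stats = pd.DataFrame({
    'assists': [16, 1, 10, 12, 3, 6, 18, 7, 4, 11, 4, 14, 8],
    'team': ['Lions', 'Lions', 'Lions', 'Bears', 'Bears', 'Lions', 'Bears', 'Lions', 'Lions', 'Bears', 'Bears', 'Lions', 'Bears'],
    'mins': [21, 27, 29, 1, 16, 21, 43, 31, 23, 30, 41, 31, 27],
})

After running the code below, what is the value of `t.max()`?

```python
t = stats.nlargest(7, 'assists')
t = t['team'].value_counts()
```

4

take 7 rows with largest assists:
    assists   team  mins
6        18  Bears    43
0        16  Lions    21
11       14  Lions    31
3        12  Bears     1
9        11  Bears    30
2        10  Lions    29
12        8  Bears    27
value_counts of team:
team
Bears    4
Lions    3
Name: count, dtype: int64
So max() = 4.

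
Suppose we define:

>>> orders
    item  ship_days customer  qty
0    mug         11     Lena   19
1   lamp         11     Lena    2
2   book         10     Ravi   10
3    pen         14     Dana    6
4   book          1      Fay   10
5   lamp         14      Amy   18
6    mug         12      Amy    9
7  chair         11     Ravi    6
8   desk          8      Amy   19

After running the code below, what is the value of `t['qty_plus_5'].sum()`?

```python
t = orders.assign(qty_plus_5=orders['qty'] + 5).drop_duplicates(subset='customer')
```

add column qty_plus_5 = orders['qty'] + 5:
    item  ship_days customer  qty  qty_plus_5
0    mug         11     Lena   19          24
1   lamp         11     Lena    2           7
2   book         10     Ravi   10          15
3    pen         14     Dana    6          11
4   book          1      Fay   10          15
5   lamp         14      Amy   18          23
6    mug         12      Amy    9          14
7  chair         11     Ravi    6          11
8   desk          8      Amy   19          24
drop duplicate customer (keep=first):
   item  ship_days customer  qty  qty_plus_5
0   mug         11     Lena   19          24
2  book         10     Ravi   10          15
3   pen         14     Dana    6          11
4  book          1      Fay   10          15
5  lamp         14      Amy   18          23
So sum() = 88.

88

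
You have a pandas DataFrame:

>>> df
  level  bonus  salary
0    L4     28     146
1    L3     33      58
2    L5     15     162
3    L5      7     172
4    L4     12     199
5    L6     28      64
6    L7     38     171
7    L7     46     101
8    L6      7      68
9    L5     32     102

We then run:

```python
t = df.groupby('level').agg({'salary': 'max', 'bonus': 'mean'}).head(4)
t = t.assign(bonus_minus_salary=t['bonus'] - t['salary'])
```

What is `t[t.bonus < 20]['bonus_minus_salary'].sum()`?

-204.5

group by level: max(salary), mean(bonus):
       salary  bonus
level               
L3         58   33.0
L4        199   20.0
L5        172   18.0
L6         68   17.5
L7        171   42.0
take first 4 rows:
       salary  bonus
level               
L3         58   33.0
L4        199   20.0
L5        172   18.0
L6         68   17.5
add column bonus_minus_salary = t['bonus'] - t['salary']:
       salary  bonus  bonus_minus_salary
level                                   
L3         58   33.0               -25.0
L4        199   20.0              -179.0
L5        172   18.0              -154.0
L6         68   17.5               -50.5
filter rows where bonus < 20:
       salary  bonus  bonus_minus_salary
level                                   
L5        172   18.0              -154.0
L6         68   17.5               -50.5
Reading off the sum of column 'bonus_minus_salary', we get -204.5.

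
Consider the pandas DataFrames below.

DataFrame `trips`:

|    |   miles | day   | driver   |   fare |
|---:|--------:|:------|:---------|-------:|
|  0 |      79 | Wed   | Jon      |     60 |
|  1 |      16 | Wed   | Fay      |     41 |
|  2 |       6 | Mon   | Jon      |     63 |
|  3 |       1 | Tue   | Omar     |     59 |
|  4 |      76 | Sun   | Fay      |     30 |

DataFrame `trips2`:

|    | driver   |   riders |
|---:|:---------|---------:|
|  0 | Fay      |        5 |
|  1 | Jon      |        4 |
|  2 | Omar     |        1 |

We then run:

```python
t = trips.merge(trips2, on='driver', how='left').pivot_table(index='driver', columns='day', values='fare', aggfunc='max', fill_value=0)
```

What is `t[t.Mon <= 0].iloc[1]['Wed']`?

merge on 'driver' (how='left') → 5 rows:
   miles  day driver  fare  riders
0     79  Wed    Jon    60       4
1     16  Wed    Fay    41       5
2      6  Mon    Jon    63       4
3      1  Tue   Omar    59       1
4     76  Sun    Fay    30       5
pivot: rows=driver, cols=day, max(fare):
day     Mon  Sun  Tue  Wed
driver                    
Fay       0   30    0   41
Jon      63    0    0   60
Omar      0    0   59    0
filter rows where Mon <= 0:
day     Mon  Sun  Tue  Wed
driver                    
Fay       0   30    0   41
Omar      0    0   59    0
Taking the value at position 1, column 'Wed' gives 0.

0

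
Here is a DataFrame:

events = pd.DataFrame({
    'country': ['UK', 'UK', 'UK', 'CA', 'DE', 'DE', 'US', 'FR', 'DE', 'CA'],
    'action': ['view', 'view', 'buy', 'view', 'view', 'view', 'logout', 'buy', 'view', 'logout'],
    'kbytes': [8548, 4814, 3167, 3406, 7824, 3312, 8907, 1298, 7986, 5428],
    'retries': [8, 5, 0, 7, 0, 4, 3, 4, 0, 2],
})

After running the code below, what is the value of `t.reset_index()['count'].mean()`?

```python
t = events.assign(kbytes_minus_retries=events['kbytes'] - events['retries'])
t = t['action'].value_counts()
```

add column kbytes_minus_retries = events['kbytes'] - events['retries']:
  country  action  kbytes  retries  kbytes_minus_retries
0      UK    view    8548        8                  8540
1      UK    view    4814        5                  4809
2      UK     buy    3167        0                  3167
3      CA    view    3406        7                  3399
4      DE    view    7824        0                  7824
5      DE    view    3312        4                  3308
6      US  logout    8907        3                  8904
7      FR     buy    1298        4                  1294
8      DE    view    7986        0                  7986
9      CA  logout    5428        2                  5426
value_counts of action:
action
view      6
buy       2
logout    2
Name: count, dtype: int64
reset_index():
   action  count
0    view      6
1     buy      2
2  logout      2
Hence 3.33333333333.

3.33333333333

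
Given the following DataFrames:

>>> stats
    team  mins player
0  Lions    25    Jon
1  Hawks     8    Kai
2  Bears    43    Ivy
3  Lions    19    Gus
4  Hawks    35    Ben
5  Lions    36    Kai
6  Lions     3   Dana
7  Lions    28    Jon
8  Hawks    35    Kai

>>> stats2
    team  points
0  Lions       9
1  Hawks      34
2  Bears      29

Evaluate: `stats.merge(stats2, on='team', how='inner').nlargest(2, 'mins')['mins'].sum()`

merge on 'team' (how='inner') → 9 rows:
    team  mins player  points
0  Lions    25    Jon       9
1  Hawks     8    Kai      34
2  Bears    43    Ivy      29
3  Lions    19    Gus       9
4  Hawks    35    Ben      34
5  Lions    36    Kai       9
6  Lions     3   Dana       9
7  Lions    28    Jon       9
8  Hawks    35    Kai      34
take 2 rows with largest mins:
    team  mins player  points
2  Bears    43    Ivy      29
5  Lions    36    Kai       9
The sum of column 'mins' is 79.

79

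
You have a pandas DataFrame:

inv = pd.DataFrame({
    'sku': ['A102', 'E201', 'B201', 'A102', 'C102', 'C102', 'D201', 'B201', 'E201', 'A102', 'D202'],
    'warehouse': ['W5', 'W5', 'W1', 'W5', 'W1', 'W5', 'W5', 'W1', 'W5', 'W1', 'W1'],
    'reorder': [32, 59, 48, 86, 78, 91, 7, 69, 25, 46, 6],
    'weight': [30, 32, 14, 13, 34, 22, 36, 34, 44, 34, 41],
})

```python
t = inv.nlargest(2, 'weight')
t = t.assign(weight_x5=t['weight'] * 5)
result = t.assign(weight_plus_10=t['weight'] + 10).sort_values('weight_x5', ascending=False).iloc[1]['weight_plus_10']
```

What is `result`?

take 2 rows with largest weight:
     sku warehouse  reorder  weight
8   E201        W5       25      44
10  D202        W1        6      41
add column weight_x5 = t['weight'] * 5:
     sku warehouse  reorder  weight  weight_x5
8   E201        W5       25      44        220
10  D202        W1        6      41        205
add column weight_plus_10 = t['weight'] + 10:
     sku warehouse  reorder  weight  weight_x5  weight_plus_10
8   E201        W5       25      44        220              54
10  D202        W1        6      41        205              51
sort by weight_x5 descending:
     sku warehouse  reorder  weight  weight_x5  weight_plus_10
8   E201        W5       25      44        220              54
10  D202        W1        6      41        205              51
Reading off the value at position 1, column 'weight_plus_10', we get 51.

51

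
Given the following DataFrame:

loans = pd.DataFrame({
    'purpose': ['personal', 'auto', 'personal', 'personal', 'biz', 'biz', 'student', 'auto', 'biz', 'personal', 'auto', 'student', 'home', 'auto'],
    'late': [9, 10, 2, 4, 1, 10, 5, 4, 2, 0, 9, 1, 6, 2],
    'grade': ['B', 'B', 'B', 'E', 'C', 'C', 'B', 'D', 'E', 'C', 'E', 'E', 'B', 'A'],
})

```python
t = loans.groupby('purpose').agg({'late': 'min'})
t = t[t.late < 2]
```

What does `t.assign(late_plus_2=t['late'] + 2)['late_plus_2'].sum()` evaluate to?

8

group by purpose, min of late:
          late
purpose       
auto         2
biz          1
home         6
personal     0
student      1
filter rows where late < 2:
          late
purpose       
biz          1
personal     0
student      1
add column late_plus_2 = t['late'] + 2:
          late  late_plus_2
purpose                    
biz          1            3
personal     0            2
student      1            3
Hence 8.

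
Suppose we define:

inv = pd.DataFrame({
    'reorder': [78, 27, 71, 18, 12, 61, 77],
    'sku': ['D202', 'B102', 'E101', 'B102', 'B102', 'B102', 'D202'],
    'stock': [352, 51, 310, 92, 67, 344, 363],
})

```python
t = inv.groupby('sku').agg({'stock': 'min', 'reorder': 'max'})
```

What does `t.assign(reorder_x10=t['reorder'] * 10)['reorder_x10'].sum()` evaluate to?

group by sku: min(stock), max(reorder):
      stock  reorder
sku                 
B102     51       61
D202    352       78
E101    310       71
add column reorder_x10 = t['reorder'] * 10:
      stock  reorder  reorder_x10
sku                              
B102     51       61          610
D202    352       78          780
E101    310       71          710
The sum of column 'reorder_x10' is 2100.

2100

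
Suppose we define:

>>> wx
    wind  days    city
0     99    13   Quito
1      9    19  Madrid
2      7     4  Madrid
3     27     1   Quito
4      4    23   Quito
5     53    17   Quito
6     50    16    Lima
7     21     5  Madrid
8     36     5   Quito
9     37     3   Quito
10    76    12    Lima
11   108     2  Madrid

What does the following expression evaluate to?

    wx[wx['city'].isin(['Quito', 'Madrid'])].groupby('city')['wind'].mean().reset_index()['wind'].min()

36.25

filter rows where city in ['Quito', 'Madrid']:
    wind  days    city
0     99    13   Quito
1      9    19  Madrid
2      7     4  Madrid
3     27     1   Quito
4      4    23   Quito
5     53    17   Quito
7     21     5  Madrid
8     36     5   Quito
9     37     3   Quito
11   108     2  Madrid
group by city, mean of wind:
city
Madrid    36.250000
Quito     42.666667
Name: wind, dtype: float64
reset_index():
     city       wind
0  Madrid  36.250000
1   Quito  42.666667
Hence 36.25.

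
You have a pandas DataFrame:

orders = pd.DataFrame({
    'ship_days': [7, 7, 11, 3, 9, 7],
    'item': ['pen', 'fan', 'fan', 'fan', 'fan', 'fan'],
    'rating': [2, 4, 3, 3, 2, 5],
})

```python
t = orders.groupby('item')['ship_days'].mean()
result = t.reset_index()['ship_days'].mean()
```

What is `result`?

7.2

group by item, mean of ship_days:
item
fan    7.4
pen    7.0
Name: ship_days, dtype: float64
reset_index():
  item  ship_days
0  fan        7.4
1  pen        7.0
Finally, mean of column 'ship_days' = 7.2.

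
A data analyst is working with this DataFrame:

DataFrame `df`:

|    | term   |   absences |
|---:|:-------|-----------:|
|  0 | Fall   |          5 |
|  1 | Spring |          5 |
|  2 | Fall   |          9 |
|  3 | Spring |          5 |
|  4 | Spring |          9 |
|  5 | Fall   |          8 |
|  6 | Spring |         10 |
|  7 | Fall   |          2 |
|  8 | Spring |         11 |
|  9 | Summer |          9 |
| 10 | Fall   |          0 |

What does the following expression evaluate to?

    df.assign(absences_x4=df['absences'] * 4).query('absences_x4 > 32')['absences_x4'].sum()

192

add column absences_x4 = df['absences'] * 4:
      term  absences  absences_x4
0     Fall         5           20
1   Spring         5           20
2     Fall         9           36
3   Spring         5           20
4   Spring         9           36
5     Fall         8           32
6   Spring        10           40
7     Fall         2            8
8   Spring        11           44
9   Summer         9           36
10    Fall         0            0
filter rows where absences_x4 > 32:
     term  absences  absences_x4
2    Fall         9           36
4  Spring         9           36
6  Spring        10           40
8  Spring        11           44
9  Summer         9           36
The sum of column 'absences_x4' is 192.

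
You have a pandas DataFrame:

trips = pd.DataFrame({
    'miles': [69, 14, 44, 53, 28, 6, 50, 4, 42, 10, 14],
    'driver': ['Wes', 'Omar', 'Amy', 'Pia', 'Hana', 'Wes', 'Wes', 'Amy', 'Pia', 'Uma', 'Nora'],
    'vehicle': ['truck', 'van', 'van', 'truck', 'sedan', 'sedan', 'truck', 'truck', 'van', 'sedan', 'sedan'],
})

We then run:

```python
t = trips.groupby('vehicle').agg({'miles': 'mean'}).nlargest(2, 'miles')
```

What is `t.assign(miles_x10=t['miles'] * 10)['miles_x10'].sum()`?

group by vehicle, mean of miles:
             miles
vehicle           
sedan    14.500000
truck    44.000000
van      33.333333
take 2 rows with largest miles:
             miles
vehicle           
truck    44.000000
van      33.333333
add column miles_x10 = t['miles'] * 10:
             miles   miles_x10
vehicle                       
truck    44.000000  440.000000
van      33.333333  333.333333

773.333333333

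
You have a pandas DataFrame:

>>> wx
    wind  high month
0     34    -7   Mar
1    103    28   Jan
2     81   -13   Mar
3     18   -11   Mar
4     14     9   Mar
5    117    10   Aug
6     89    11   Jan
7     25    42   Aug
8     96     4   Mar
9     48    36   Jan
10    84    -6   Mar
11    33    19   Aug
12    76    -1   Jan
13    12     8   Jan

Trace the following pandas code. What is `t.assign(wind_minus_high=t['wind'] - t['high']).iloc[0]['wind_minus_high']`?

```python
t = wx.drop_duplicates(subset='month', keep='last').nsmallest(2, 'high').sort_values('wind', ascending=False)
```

90

drop duplicate month (keep=last):
    wind  high month
10    84    -6   Mar
11    33    19   Aug
13    12     8   Jan
take 2 rows with smallest high:
    wind  high month
10    84    -6   Mar
13    12     8   Jan
sort by wind descending:
    wind  high month
10    84    -6   Mar
13    12     8   Jan
add column wind_minus_high = t['wind'] - t['high']:
    wind  high month  wind_minus_high
10    84    -6   Mar               90
13    12     8   Jan                4
Reading off the value at position 0, column 'wind_minus_high', we get 90.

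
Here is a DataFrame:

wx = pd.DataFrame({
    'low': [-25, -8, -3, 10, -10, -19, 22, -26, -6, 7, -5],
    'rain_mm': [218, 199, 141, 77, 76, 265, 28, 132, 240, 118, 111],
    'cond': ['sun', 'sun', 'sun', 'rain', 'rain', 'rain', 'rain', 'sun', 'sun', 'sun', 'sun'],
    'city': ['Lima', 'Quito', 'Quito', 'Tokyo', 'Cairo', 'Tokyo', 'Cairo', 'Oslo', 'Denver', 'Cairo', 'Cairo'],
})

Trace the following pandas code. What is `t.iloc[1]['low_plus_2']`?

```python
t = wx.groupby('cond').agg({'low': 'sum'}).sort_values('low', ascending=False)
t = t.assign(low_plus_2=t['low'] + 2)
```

group by cond, sum of low:
      low
cond     
rain    3
sun   -66
sort by low descending:
      low
cond     
rain    3
sun   -66
add column low_plus_2 = t['low'] + 2:
      low  low_plus_2
cond                 
rain    3           5
sun   -66         -64
Hence -64.

-64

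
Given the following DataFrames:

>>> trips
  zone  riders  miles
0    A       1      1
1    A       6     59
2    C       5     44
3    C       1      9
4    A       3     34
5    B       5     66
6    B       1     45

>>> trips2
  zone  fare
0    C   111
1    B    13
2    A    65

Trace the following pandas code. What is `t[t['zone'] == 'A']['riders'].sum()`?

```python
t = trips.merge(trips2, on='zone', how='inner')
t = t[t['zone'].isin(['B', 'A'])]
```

merge on 'zone' (how='inner') → 7 rows:
  zone  riders  miles  fare
0    A       1      1    65
1    A       6     59    65
2    C       5     44   111
3    C       1      9   111
4    A       3     34    65
5    B       5     66    13
6    B       1     45    13
filter rows where zone in ['B', 'A']:
  zone  riders  miles  fare
0    A       1      1    65
1    A       6     59    65
4    A       3     34    65
5    B       5     66    13
6    B       1     45    13
filter rows where zone == 'A':
  zone  riders  miles  fare
0    A       1      1    65
1    A       6     59    65
4    A       3     34    65
The sum of column 'riders' is 10.

10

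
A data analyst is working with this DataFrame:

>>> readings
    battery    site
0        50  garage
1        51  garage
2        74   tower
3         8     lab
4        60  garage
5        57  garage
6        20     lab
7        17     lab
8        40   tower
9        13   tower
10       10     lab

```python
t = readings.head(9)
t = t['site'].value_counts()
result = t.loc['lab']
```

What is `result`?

take first 9 rows:
   battery    site
0       50  garage
1       51  garage
2       74   tower
3        8     lab
4       60  garage
5       57  garage
6       20     lab
7       17     lab
8       40   tower
value_counts of site:
site
garage    4
lab       3
tower     2
Name: count, dtype: int64

3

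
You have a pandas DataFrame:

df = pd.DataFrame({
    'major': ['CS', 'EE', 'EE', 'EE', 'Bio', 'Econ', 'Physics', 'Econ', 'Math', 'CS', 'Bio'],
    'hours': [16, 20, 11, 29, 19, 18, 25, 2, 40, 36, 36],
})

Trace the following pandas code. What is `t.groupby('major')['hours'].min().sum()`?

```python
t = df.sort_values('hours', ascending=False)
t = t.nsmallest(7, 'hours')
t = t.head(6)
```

48

sort by hours descending:
      major  hours
8      Math     40
9        CS     36
10      Bio     36
3        EE     29
6   Physics     25
1        EE     20
4       Bio     19
5      Econ     18
0        CS     16
2        EE     11
7      Econ      2
take 7 rows with smallest hours:
     major  hours
7     Econ      2
2       EE     11
0       CS     16
5     Econ     18
4      Bio     19
1       EE     20
6  Physics     25
take first 6 rows:
  major  hours
7  Econ      2
2    EE     11
0    CS     16
5  Econ     18
4   Bio     19
1    EE     20
group by major, min of hours:
major
Bio     19
CS      16
EE      11
Econ     2
Name: hours, dtype: int64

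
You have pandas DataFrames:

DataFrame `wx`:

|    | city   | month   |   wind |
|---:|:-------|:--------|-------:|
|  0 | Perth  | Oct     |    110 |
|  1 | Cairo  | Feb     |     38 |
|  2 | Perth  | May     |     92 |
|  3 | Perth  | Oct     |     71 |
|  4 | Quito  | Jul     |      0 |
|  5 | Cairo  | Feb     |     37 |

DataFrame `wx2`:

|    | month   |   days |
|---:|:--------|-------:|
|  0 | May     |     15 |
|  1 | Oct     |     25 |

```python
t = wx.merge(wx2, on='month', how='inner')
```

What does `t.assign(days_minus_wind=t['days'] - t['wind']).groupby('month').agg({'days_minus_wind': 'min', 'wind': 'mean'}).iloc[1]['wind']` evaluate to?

90.5

merge on 'month' (how='inner') → 3 rows:
    city month  wind  days
0  Perth   Oct   110    25
1  Perth   May    92    15
2  Perth   Oct    71    25
add column days_minus_wind = t['days'] - t['wind']:
    city month  wind  days  days_minus_wind
0  Perth   Oct   110    25              -85
1  Perth   May    92    15              -77
2  Perth   Oct    71    25              -46
group by month: min(days_minus_wind), mean(wind):
       days_minus_wind  wind
month                       
May                -77  92.0
Oct                -85  90.5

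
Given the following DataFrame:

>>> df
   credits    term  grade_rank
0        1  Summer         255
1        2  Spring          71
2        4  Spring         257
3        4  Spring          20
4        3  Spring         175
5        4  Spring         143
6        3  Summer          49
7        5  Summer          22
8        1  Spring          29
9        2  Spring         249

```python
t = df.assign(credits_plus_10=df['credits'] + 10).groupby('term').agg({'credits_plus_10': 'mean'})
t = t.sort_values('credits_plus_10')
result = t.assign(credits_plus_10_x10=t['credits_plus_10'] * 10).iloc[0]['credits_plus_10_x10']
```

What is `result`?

128.571428571

add column credits_plus_10 = df['credits'] + 10:
   credits    term  grade_rank  credits_plus_10
0        1  Summer         255               11
1        2  Spring          71               12
2        4  Spring         257               14
3        4  Spring          20               14
4        3  Spring         175               13
5        4  Spring         143               14
6        3  Summer          49               13
7        5  Summer          22               15
8        1  Spring          29               11
9        2  Spring         249               12
group by term, mean of credits_plus_10:
        credits_plus_10
term                   
Spring        12.857143
Summer        13.000000
sort by credits_plus_10:
        credits_plus_10
term                   
Spring        12.857143
Summer        13.000000
add column credits_plus_10_x10 = t['credits_plus_10'] * 10:
        credits_plus_10  credits_plus_10_x10
term                                        
Spring        12.857143           128.571429
Summer        13.000000           130.000000
Taking the value at position 0, column 'credits_plus_10_x10' gives 128.571428571.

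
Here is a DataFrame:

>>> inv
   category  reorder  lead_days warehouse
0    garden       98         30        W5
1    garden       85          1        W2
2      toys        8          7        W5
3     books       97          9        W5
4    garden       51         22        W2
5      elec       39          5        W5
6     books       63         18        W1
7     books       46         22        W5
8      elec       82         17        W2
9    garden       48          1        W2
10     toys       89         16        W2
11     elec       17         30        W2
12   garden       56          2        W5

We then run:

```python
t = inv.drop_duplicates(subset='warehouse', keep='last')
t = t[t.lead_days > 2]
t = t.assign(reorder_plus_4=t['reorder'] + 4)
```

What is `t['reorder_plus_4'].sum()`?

88

drop duplicate warehouse (keep=last):
   category  reorder  lead_days warehouse
6     books       63         18        W1
11     elec       17         30        W2
12   garden       56          2        W5
filter rows where lead_days > 2:
   category  reorder  lead_days warehouse
6     books       63         18        W1
11     elec       17         30        W2
add column reorder_plus_4 = t['reorder'] + 4:
   category  reorder  lead_days warehouse  reorder_plus_4
6     books       63         18        W1              67
11     elec       17         30        W2              21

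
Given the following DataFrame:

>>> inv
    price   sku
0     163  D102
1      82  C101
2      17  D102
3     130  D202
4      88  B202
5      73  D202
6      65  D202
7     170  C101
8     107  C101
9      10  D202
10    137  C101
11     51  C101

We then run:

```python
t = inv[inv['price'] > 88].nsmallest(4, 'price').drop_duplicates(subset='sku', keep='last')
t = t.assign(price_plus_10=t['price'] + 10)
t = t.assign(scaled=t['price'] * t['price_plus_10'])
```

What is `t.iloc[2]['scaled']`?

28199

filter rows where price > 88:
    price   sku
0     163  D102
3     130  D202
7     170  C101
8     107  C101
10    137  C101
take 4 rows with smallest price:
    price   sku
8     107  C101
3     130  D202
10    137  C101
0     163  D102
drop duplicate sku (keep=last):
    price   sku
3     130  D202
10    137  C101
0     163  D102
add column price_plus_10 = t['price'] + 10:
    price   sku  price_plus_10
3     130  D202            140
10    137  C101            147
0     163  D102            173
add column scaled = t['price'] * t['price_plus_10']:
    price   sku  price_plus_10  scaled
3     130  D202            140   18200
10    137  C101            147   20139
0     163  D102            173   28199
Hence 28199.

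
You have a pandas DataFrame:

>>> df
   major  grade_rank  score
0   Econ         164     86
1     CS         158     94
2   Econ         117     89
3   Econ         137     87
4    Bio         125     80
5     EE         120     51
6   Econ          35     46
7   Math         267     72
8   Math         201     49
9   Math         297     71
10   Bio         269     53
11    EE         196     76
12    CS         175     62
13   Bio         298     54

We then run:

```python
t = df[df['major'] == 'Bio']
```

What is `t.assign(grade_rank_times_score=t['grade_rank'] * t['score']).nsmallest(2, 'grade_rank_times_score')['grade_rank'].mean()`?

197.0

filter rows where major == 'Bio':
   major  grade_rank  score
4    Bio         125     80
10   Bio         269     53
13   Bio         298     54
add column grade_rank_times_score = t['grade_rank'] * t['score']:
   major  grade_rank  score  grade_rank_times_score
4    Bio         125     80                   10000
10   Bio         269     53                   14257
13   Bio         298     54                   16092
take 2 rows with smallest grade_rank_times_score:
   major  grade_rank  score  grade_rank_times_score
4    Bio         125     80                   10000
10   Bio         269     53                   14257
The mean of column 'grade_rank' is 197.0.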